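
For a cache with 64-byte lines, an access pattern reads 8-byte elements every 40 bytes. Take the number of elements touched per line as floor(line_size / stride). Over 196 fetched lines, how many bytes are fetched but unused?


Elements per line = floor(64 / 40) = 1
Bytes used per line = 1 * 8 = 8
Wasted per line = 64 - 8 = 56
Total wasted = 56 * 196 = 10976

10976


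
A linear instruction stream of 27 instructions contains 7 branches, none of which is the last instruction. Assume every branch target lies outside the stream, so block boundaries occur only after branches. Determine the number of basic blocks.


With no in-sequence branch targets, the leaders are the first instruction plus the instruction after each branch.
Number of basic blocks = branches + 1
= 7 + 1 = 8

8


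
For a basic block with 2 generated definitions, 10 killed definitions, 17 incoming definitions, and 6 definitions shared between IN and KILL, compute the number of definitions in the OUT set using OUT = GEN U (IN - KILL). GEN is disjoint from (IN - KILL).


IN - KILL: 17 - 6 = 11 surviving definitions
OUT = GEN + surviving = 2 + 11 = 13

13


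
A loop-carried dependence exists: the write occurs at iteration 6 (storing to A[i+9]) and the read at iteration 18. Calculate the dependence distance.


Distance = read iteration - write iteration
= 18 - 6 = 12

12


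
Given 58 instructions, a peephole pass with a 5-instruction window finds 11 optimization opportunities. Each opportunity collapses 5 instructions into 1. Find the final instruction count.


Each match removes 4 instructions.
Total removed = 11 * 4 = 44
Remaining = 58 - 44 = 14

14


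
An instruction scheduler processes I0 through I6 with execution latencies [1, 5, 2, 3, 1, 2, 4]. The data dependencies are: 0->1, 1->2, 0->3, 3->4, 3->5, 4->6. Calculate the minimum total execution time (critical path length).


Compute longest path through dependency graph: dist(Ik) = max over predecessors of dist + latency(Ik).
dist(I0) = latency 1 = 1
dist(I1) = dist(I0) + 5 = 1 + 5 = 6
dist(I2) = dist(I1) + 2 = 6 + 2 = 8
dist(I3) = dist(I0) + 3 = 1 + 3 = 4
dist(I4) = dist(I3) + 1 = 4 + 1 = 5
dist(I5) = dist(I3) + 2 = 4 + 2 = 6
dist(I6) = dist(I4) + 4 = 5 + 4 = 9
Critical path = max dist = 9

9


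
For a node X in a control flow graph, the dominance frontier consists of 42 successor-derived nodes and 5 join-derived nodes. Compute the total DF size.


DF(X) = direct successor contributions + join point contributions
= 42 + 5 = 47

47


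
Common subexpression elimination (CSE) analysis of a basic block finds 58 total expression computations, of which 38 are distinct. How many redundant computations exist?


CSE count = total expressions - unique expressions
= 58 - 38 = 20

20


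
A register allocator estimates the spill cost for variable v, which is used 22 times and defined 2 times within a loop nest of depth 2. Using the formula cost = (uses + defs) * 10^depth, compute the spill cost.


uses + defs = 22 + 2 = 24
10^2 = 100
Spill cost = 24 * 100 = 2400

2400


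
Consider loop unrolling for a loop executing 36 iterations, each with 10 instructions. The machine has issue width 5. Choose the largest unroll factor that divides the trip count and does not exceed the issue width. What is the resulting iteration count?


Largest divisor of 36 <= 5 is 4
New iterations = 36 / 4 = 9

9


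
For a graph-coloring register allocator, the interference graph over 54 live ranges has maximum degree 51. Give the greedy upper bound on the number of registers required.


Greedy coloring never needs more than (max_degree + 1) colors: when coloring a vertex, at most max_degree neighbors are already colored.
Upper bound = 51 + 1 = 52

52


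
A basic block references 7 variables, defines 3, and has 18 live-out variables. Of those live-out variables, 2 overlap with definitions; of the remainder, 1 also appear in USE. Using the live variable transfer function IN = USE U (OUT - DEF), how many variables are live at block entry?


OUT - DEF: 18 - 2 = 16
|IN| = |USE| + |OUT - DEF| - |USE ∩ (OUT - DEF)| = 7 + 16 - 1 = 22

22


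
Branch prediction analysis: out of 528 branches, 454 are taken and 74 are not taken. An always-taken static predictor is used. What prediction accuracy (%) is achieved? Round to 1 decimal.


Predictor: always-taken
Correct predictions = 454
Accuracy = 454 / 528 * 100 = 86.0%

86.0


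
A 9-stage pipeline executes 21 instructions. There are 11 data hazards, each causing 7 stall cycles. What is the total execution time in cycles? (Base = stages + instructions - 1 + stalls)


Base cycles = 9 + 21 - 1 = 29
Total stalls = 11 * 7 = 77
Total = 29 + 77 = 106

106


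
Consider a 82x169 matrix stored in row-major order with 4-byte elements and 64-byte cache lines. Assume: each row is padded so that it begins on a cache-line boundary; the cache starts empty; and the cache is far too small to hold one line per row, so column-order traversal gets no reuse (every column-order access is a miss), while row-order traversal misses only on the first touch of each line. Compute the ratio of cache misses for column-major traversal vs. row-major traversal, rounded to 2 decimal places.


Each row occupies 169 * 4 = 676 bytes and starts on a line boundary, so it spans ceil(676 / 64) = 11 cache lines.
Row-major traversal misses (one per line touched): 82 * ceil(169 * 4 / 64) = 902
Column-major traversal misses (no reuse, every access misses): 82 * 169 = 13858
Ratio = 13858 / 902 = 15.36

15.36


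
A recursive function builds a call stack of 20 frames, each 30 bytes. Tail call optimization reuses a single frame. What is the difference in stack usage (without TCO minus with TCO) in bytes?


Without TCO: 20 * 30 = 600 bytes
With TCO: reuse 1 frame = 30 bytes
Savings = 600 - 30 = 570

570


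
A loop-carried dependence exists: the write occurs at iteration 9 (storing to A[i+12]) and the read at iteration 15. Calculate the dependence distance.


Distance = read iteration - write iteration
= 15 - 9 = 6

6


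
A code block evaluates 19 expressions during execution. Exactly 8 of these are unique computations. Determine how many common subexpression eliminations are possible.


CSE count = total expressions - unique expressions
= 19 - 8 = 11

11


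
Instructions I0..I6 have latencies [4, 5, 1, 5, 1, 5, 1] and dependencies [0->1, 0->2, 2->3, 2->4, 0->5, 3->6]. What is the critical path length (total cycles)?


Compute longest path through dependency graph: dist(Ik) = max over predecessors of dist + latency(Ik).
dist(I0) = latency 4 = 4
dist(I1) = dist(I0) + 5 = 4 + 5 = 9
dist(I2) = dist(I0) + 1 = 4 + 1 = 5
dist(I3) = dist(I2) + 5 = 5 + 5 = 10
dist(I4) = dist(I2) + 1 = 5 + 1 = 6
dist(I5) = dist(I0) + 5 = 4 + 5 = 9
dist(I6) = dist(I3) + 1 = 10 + 1 = 11
Critical path = max dist = 11

11


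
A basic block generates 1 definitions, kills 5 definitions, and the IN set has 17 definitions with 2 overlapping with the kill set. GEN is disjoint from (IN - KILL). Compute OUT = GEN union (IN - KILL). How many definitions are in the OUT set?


IN - KILL: 17 - 2 = 15 surviving definitions
OUT = GEN + surviving = 1 + 15 = 16

16


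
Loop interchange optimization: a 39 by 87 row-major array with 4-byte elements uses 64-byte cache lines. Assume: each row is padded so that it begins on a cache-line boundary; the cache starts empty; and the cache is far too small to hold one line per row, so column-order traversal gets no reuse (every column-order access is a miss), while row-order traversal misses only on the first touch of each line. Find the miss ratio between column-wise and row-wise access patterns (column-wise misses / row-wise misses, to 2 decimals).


Each row occupies 87 * 4 = 348 bytes and starts on a line boundary, so it spans ceil(348 / 64) = 6 cache lines.
Row-major traversal misses (one per line touched): 39 * ceil(87 * 4 / 64) = 234
Column-major traversal misses (no reuse, every access misses): 39 * 87 = 3393
Ratio = 3393 / 234 = 14.5

14.5


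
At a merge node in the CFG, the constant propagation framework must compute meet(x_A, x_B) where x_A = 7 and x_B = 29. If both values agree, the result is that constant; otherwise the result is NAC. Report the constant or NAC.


Meet operation: if both paths give the same constant, result is that constant; if they differ, result is NAC (not-a-constant).
Path A: 7, Path B: 29 -> differ
Result: not-a-constant -> NAC

NAC


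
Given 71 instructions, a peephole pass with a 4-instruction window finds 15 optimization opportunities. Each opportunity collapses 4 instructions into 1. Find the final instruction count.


Each match removes 3 instructions.
Total removed = 15 * 3 = 45
Remaining = 71 - 45 = 26

26


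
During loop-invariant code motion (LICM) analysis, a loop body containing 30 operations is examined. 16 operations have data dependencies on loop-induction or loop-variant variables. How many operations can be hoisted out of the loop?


Invariant candidates = total - loop-dependent
= 30 - 16 = 14

14


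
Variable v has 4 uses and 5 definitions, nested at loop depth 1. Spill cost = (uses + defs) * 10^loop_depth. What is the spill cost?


uses + defs = 4 + 5 = 9
10^1 = 10
Spill cost = 9 * 10 = 90

90


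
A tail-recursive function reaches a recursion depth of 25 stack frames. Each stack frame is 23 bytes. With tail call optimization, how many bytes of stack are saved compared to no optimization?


Without TCO: 25 * 23 = 575 bytes
With TCO: reuse 1 frame = 23 bytes
Savings = 575 - 23 = 552

552


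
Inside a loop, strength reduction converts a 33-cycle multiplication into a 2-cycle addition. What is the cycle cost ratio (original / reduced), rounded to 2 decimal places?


Ratio = mult_cost / add_cost = 33 / 2 = 16.5

16.5


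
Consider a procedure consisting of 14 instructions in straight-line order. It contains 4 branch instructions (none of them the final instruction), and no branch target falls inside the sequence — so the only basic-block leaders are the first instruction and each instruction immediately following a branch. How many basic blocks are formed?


With no in-sequence branch targets, the leaders are the first instruction plus the instruction after each branch.
Number of basic blocks = branches + 1
= 4 + 1 = 5

5


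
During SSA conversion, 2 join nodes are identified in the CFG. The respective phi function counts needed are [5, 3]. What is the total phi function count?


Total phi functions = sum of phi functions at each join node
= 5 + 3 = 8

8


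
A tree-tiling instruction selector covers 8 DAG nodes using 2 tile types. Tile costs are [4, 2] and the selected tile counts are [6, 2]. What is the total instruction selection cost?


Total cost = sum(count_i * cost_i)
= 6*4 + 2*2
= 28

28


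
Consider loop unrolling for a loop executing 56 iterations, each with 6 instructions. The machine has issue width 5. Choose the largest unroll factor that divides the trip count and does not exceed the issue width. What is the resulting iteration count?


Largest divisor of 56 <= 5 is 4
New iterations = 56 / 4 = 14

14


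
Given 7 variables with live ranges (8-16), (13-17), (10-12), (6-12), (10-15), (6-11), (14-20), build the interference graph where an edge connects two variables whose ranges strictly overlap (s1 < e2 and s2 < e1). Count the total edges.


Check all pairs for overlapping intervals.
Two intervals (s1,e1) and (s2,e2) overlap if s1 < e2 and s2 < e1.
v0 (8-16) vs v1..v6: overlaps v1, v2, v3, v4, v5, v6 -> 6
v1 (13-17) vs v2..v6: overlaps v4, v6 -> 2
v2 (10-12) vs v3..v6: overlaps v3, v4, v5 -> 3
v3 (6-12) vs v4..v6: overlaps v4, v5 -> 2
v4 (10-15) vs v5..v6: overlaps v5, v6 -> 2
v5 (6-11) vs v6: overlaps none -> 0
Total overlapping pairs = 6 + 2 + 3 + 2 + 2 + 0 = 15

15


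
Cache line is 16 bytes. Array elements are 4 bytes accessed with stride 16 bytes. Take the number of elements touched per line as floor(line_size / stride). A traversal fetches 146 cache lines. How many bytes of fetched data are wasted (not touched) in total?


Elements per line = floor(16 / 16) = 1
Bytes used per line = 1 * 4 = 4
Wasted per line = 16 - 4 = 12
Total wasted = 12 * 146 = 1752

1752


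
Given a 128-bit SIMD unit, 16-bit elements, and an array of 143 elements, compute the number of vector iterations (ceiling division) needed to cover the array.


Width = 128 / 16 = 8 elements per vector op
Iterations = ceil(143 / 8) = 18

18


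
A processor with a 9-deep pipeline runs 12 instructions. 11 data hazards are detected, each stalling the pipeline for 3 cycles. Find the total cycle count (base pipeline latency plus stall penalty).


Base cycles = 9 + 12 - 1 = 20
Total stalls = 11 * 3 = 33
Total = 20 + 33 = 53

53


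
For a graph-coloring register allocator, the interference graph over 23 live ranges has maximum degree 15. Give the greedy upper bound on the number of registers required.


Greedy coloring never needs more than (max_degree + 1) colors: when coloring a vertex, at most max_degree neighbors are already colored.
Upper bound = 15 + 1 = 16

16


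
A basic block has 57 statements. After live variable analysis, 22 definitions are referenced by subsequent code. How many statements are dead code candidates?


Dead code = total statements - live definitions
= 57 - 22 = 35

35


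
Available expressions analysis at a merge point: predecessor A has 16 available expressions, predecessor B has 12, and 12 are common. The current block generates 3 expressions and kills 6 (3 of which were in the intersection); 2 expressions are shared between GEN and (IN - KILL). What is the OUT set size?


IN = intersection of predecessors = 12
IN - KILL = 12 - 3 = 9
|OUT| = |GEN| + |IN - KILL| - |GEN ∩ (IN - KILL)| = 3 + 9 - 2 = 10

10


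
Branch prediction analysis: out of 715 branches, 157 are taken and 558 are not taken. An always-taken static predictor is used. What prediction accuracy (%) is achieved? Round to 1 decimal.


Predictor: always-taken
Correct predictions = 157
Accuracy = 157 / 715 * 100 = 22.0%

22.0


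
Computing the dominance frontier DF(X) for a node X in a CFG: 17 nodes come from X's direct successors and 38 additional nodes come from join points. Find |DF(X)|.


DF(X) = direct successor contributions + join point contributions
= 17 + 38 = 55

55


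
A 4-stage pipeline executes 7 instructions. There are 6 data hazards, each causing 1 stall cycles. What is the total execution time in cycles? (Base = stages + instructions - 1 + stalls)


Base cycles = 4 + 7 - 1 = 10
Total stalls = 6 * 1 = 6
Total = 10 + 6 = 16

16


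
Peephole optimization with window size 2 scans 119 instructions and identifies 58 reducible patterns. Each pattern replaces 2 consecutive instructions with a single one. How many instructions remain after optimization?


Each match removes 1 instructions.
Total removed = 58 * 1 = 58
Remaining = 119 - 58 = 61

61


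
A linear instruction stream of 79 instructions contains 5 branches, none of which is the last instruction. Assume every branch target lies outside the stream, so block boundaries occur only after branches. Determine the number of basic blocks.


With no in-sequence branch targets, the leaders are the first instruction plus the instruction after each branch.
Number of basic blocks = branches + 1
= 5 + 1 = 6

6


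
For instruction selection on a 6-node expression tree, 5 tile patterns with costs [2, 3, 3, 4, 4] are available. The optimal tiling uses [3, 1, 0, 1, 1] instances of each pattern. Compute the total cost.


Total cost = sum(count_i * cost_i)
= 3*2 + 1*3 + 0*3 + 1*4 + 1*4
= 17

17


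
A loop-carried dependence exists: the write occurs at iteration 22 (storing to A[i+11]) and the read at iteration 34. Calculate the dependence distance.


Distance = read iteration - write iteration
= 34 - 22 = 12

12


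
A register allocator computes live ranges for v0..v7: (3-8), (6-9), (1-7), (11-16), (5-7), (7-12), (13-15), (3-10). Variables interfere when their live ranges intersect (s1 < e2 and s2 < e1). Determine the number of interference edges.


Check all pairs for overlapping intervals.
Two intervals (s1,e1) and (s2,e2) overlap if s1 < e2 and s2 < e1.
v0 (3-8) vs v1..v7: overlaps v1, v2, v4, v5, v7 -> 5
v1 (6-9) vs v2..v7: overlaps v2, v4, v5, v7 -> 4
v2 (1-7) vs v3..v7: overlaps v4, v7 -> 2
v3 (11-16) vs v4..v7: overlaps v5, v6 -> 2
v4 (5-7) vs v5..v7: overlaps v7 -> 1
v5 (7-12) vs v6..v7: overlaps v7 -> 1
v6 (13-15) vs v7: overlaps none -> 0
Total overlapping pairs = 5 + 4 + 2 + 2 + 1 + 1 + 0 = 15

15


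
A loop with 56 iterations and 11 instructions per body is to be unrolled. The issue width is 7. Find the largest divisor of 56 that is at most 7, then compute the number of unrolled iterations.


Largest divisor of 56 <= 7 is 7
New iterations = 56 / 7 = 8

8


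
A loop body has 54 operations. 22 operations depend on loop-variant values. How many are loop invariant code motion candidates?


Invariant candidates = total - loop-dependent
= 54 - 22 = 32

32


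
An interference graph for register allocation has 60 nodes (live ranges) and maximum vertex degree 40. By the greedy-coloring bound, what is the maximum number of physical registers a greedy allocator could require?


Greedy coloring never needs more than (max_degree + 1) colors: when coloring a vertex, at most max_degree neighbors are already colored.
Upper bound = 40 + 1 = 41

41


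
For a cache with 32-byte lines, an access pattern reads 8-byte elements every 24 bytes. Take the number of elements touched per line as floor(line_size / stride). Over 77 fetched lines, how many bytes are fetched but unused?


Elements per line = floor(32 / 24) = 1
Bytes used per line = 1 * 8 = 8
Wasted per line = 32 - 8 = 24
Total wasted = 24 * 77 = 1848

1848


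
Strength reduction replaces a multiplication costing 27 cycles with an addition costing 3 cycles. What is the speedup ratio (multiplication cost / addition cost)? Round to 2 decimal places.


Ratio = mult_cost / add_cost = 27 / 3 = 9.0

9.0


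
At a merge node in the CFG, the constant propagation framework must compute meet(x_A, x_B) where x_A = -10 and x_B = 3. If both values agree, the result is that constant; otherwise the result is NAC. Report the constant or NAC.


Meet operation: if both paths give the same constant, result is that constant; if they differ, result is NAC (not-a-constant).
Path A: -10, Path B: 3 -> differ
Result: not-a-constant -> NAC

NAC


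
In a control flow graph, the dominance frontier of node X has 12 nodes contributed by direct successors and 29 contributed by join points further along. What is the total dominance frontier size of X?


DF(X) = direct successor contributions + join point contributions
= 12 + 29 = 41

41


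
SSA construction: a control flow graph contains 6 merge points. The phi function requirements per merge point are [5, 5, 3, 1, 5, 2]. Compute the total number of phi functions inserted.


Total phi functions = sum of phi functions at each join node
= 5 + 5 + 3 + 1 + 5 + 2 = 21

21


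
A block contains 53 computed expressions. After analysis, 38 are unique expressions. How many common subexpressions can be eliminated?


CSE count = total expressions - unique expressions
= 53 - 38 = 15

15


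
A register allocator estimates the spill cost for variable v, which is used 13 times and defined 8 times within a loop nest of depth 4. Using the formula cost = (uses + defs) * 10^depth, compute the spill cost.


uses + defs = 13 + 8 = 21
10^4 = 10000
Spill cost = 21 * 10000 = 210000

210000


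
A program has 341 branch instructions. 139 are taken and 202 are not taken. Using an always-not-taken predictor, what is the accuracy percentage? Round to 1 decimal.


Predictor: always-not-taken
Correct predictions = 202
Accuracy = 202 / 341 * 100 = 59.2%

59.2


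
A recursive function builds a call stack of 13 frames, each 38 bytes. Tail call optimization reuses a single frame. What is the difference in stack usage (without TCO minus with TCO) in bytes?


Without TCO: 13 * 38 = 494 bytes
With TCO: reuse 1 frame = 38 bytes
Savings = 494 - 38 = 456

456


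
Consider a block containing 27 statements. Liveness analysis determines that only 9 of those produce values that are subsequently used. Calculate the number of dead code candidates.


Dead code = total statements - live definitions
= 27 - 9 = 18

18


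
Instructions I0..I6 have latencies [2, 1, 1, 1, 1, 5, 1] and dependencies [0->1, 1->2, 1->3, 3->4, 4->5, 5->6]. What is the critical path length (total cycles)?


Compute longest path through dependency graph: dist(Ik) = max over predecessors of dist + latency(Ik).
dist(I0) = latency 2 = 2
dist(I1) = dist(I0) + 1 = 2 + 1 = 3
dist(I2) = dist(I1) + 1 = 3 + 1 = 4
dist(I3) = dist(I1) + 1 = 3 + 1 = 4
dist(I4) = dist(I3) + 1 = 4 + 1 = 5
dist(I5) = dist(I4) + 5 = 5 + 5 = 10
dist(I6) = dist(I5) + 1 = 10 + 1 = 11
Critical path = max dist = 11

11


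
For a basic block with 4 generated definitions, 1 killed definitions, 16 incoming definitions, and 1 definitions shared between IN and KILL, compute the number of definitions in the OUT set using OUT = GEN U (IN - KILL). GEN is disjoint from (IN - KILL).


IN - KILL: 16 - 1 = 15 surviving definitions
OUT = GEN + surviving = 4 + 15 = 19

19


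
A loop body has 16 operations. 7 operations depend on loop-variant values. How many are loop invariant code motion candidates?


Invariant candidates = total - loop-dependent
= 16 - 7 = 9

9


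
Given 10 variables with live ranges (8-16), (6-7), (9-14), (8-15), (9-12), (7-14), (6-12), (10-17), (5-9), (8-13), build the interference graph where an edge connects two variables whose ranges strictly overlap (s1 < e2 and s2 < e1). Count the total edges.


Check all pairs for overlapping intervals.
Two intervals (s1,e1) and (s2,e2) overlap if s1 < e2 and s2 < e1.
v0 (8-16) vs v1..v9: overlaps v2, v3, v4, v5, v6, v7, v8, v9 -> 8
v1 (6-7) vs v2..v9: overlaps v6, v8 -> 2
v2 (9-14) vs v3..v9: overlaps v3, v4, v5, v6, v7, v9 -> 6
v3 (8-15) vs v4..v9: overlaps v4, v5, v6, v7, v8, v9 -> 6
v4 (9-12) vs v5..v9: overlaps v5, v6, v7, v9 -> 4
v5 (7-14) vs v6..v9: overlaps v6, v7, v8, v9 -> 4
v6 (6-12) vs v7..v9: overlaps v7, v8, v9 -> 3
v7 (10-17) vs v8..v9: overlaps v9 -> 1
v8 (5-9) vs v9: overlaps v9 -> 1
Total overlapping pairs = 8 + 2 + 6 + 6 + 4 + 4 + 3 + 1 + 1 = 35

35


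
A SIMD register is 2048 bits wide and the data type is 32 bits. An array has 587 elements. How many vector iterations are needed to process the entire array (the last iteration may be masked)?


Width = 2048 / 32 = 64 elements per vector op
Iterations = ceil(587 / 64) = 10

10


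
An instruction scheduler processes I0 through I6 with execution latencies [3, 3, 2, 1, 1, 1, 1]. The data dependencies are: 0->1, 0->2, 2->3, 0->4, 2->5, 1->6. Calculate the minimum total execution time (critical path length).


Compute longest path through dependency graph: dist(Ik) = max over predecessors of dist + latency(Ik).
dist(I0) = latency 3 = 3
dist(I1) = dist(I0) + 3 = 3 + 3 = 6
dist(I2) = dist(I0) + 2 = 3 + 2 = 5
dist(I3) = dist(I2) + 1 = 5 + 1 = 6
dist(I4) = dist(I0) + 1 = 3 + 1 = 4
dist(I5) = dist(I2) + 1 = 5 + 1 = 6
dist(I6) = dist(I1) + 1 = 6 + 1 = 7
Critical path = max dist = 7

7


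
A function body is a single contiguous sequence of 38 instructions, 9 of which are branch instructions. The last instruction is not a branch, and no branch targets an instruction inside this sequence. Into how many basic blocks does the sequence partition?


With no in-sequence branch targets, the leaders are the first instruction plus the instruction after each branch.
Number of basic blocks = branches + 1
= 9 + 1 = 10

10


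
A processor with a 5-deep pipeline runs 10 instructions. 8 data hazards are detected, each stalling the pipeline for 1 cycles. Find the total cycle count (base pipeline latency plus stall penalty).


Base cycles = 5 + 10 - 1 = 14
Total stalls = 8 * 1 = 8
Total = 14 + 8 = 22

22


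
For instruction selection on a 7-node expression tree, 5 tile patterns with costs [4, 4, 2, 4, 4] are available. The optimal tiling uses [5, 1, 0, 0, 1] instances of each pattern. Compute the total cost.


Total cost = sum(count_i * cost_i)
= 5*4 + 1*4 + 0*2 + 0*4 + 1*4
= 28

28


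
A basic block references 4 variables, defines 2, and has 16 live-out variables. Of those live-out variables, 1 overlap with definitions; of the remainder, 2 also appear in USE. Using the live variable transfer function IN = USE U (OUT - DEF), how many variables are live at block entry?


OUT - DEF: 16 - 1 = 15
|IN| = |USE| + |OUT - DEF| - |USE ∩ (OUT - DEF)| = 4 + 15 - 2 = 17

17


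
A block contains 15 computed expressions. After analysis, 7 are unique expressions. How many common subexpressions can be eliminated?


CSE count = total expressions - unique expressions
= 15 - 7 = 8

8


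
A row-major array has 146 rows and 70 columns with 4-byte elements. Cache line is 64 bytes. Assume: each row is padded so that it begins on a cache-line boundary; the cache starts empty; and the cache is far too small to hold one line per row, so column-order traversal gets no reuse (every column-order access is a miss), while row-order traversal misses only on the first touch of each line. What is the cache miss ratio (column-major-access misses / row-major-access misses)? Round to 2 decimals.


Each row occupies 70 * 4 = 280 bytes and starts on a line boundary, so it spans ceil(280 / 64) = 5 cache lines.
Row-major traversal misses (one per line touched): 146 * ceil(70 * 4 / 64) = 730
Column-major traversal misses (no reuse, every access misses): 146 * 70 = 10220
Ratio = 10220 / 730 = 14.0

14.0


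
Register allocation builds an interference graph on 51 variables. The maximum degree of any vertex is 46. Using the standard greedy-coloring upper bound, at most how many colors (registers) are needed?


Greedy coloring never needs more than (max_degree + 1) colors: when coloring a vertex, at most max_degree neighbors are already colored.
Upper bound = 46 + 1 = 47

47


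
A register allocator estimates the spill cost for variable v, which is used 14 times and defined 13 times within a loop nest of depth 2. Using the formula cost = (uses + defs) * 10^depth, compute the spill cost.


uses + defs = 14 + 13 = 27
10^2 = 100
Spill cost = 27 * 100 = 2700

2700


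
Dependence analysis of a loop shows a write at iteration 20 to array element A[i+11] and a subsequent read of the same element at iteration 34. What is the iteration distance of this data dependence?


Distance = read iteration - write iteration
= 34 - 20 = 14

14


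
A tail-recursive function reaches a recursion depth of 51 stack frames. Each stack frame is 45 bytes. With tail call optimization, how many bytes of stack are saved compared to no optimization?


Without TCO: 51 * 45 = 2295 bytes
With TCO: reuse 1 frame = 45 bytes
Savings = 2295 - 45 = 2250

2250


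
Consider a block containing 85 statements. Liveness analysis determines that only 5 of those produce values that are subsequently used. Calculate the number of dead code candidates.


Dead code = total statements - live definitions
= 85 - 5 = 80

80


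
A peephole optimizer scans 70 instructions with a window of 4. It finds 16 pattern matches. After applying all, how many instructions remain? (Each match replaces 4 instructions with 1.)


Each match removes 3 instructions.
Total removed = 16 * 3 = 48
Remaining = 70 - 48 = 22

22


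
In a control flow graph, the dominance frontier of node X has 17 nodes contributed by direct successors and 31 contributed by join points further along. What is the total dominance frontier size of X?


DF(X) = direct successor contributions + join point contributions
= 17 + 31 = 48

48


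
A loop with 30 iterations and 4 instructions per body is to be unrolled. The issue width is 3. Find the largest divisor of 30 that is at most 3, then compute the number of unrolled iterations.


Largest divisor of 30 <= 3 is 3
New iterations = 30 / 3 = 10

10


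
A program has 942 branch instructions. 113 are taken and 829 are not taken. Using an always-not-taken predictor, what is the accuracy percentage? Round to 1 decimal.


Predictor: always-not-taken
Correct predictions = 829
Accuracy = 829 / 942 * 100 = 88.0%

88.0


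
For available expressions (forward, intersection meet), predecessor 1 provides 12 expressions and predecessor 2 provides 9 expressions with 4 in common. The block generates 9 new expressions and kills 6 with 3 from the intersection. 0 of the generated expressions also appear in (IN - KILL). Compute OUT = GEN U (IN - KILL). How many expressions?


IN = intersection of predecessors = 4
IN - KILL = 4 - 3 = 1
|OUT| = |GEN| + |IN - KILL| - |GEN ∩ (IN - KILL)| = 9 + 1 - 0 = 10

10


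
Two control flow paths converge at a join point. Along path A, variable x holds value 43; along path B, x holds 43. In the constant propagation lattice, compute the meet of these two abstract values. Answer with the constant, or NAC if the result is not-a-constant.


Meet operation: if both paths give the same constant, result is that constant; if they differ, result is NAC (not-a-constant).
Path A: 43, Path B: 43 -> equal
Result: constant -> 43

43


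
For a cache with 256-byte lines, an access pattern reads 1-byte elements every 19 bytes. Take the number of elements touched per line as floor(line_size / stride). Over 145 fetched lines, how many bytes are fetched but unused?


Elements per line = floor(256 / 19) = 13
Bytes used per line = 13 * 1 = 13
Wasted per line = 256 - 13 = 243
Total wasted = 243 * 145 = 35235

35235


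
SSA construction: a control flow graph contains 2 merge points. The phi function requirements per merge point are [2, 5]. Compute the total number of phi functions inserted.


Total phi functions = sum of phi functions at each join node
= 2 + 5 = 7

7


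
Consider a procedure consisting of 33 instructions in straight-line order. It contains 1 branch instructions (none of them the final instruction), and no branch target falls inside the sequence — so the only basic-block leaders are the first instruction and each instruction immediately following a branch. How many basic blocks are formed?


With no in-sequence branch targets, the leaders are the first instruction plus the instruction after each branch.
Number of basic blocks = branches + 1
= 1 + 1 = 2

2


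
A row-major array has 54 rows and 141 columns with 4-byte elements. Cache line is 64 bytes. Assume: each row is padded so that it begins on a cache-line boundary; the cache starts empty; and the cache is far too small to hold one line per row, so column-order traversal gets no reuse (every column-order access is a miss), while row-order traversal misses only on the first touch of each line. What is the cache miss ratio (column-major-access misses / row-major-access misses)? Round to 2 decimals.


Each row occupies 141 * 4 = 564 bytes and starts on a line boundary, so it spans ceil(564 / 64) = 9 cache lines.
Row-major traversal misses (one per line touched): 54 * ceil(141 * 4 / 64) = 486
Column-major traversal misses (no reuse, every access misses): 54 * 141 = 7614
Ratio = 7614 / 486 = 15.67

15.67


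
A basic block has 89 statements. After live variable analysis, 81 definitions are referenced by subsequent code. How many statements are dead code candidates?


Dead code = total statements - live definitions
= 89 - 81 = 8

8


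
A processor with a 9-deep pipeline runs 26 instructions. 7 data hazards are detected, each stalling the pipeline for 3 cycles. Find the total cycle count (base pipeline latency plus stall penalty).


Base cycles = 9 + 26 - 1 = 34
Total stalls = 7 * 3 = 21
Total = 34 + 21 = 55

55


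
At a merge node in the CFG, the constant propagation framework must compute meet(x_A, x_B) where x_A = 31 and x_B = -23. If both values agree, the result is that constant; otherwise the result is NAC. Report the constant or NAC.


Meet operation: if both paths give the same constant, result is that constant; if they differ, result is NAC (not-a-constant).
Path A: 31, Path B: -23 -> differ
Result: not-a-constant -> NAC

NAC


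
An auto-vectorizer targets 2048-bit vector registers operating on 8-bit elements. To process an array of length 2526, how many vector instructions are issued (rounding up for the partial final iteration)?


Width = 2048 / 8 = 256 elements per vector op
Iterations = ceil(2526 / 256) = 10

10


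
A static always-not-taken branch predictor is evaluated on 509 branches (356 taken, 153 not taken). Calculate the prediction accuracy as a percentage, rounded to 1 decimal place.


Predictor: always-not-taken
Correct predictions = 153
Accuracy = 153 / 509 * 100 = 30.1%

30.1


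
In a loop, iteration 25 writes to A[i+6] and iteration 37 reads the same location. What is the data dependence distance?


Distance = read iteration - write iteration
= 37 - 25 = 12

12


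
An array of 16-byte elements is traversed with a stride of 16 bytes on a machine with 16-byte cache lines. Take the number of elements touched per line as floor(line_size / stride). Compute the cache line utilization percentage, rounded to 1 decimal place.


Elements per cache line = floor(16 / 16) = 1
Bytes used = 1 * 16 = 16
Utilization = 16 / 16 * 100 = 100.0%

100.0


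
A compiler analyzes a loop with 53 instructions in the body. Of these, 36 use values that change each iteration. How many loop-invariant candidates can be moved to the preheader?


Invariant candidates = total - loop-dependent
= 53 - 36 = 17

17


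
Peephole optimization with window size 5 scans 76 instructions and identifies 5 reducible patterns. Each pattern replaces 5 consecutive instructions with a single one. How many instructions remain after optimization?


Each match removes 4 instructions.
Total removed = 5 * 4 = 20
Remaining = 76 - 20 = 56

56


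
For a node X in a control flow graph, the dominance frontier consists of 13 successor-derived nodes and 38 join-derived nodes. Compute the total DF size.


DF(X) = direct successor contributions + join point contributions
= 13 + 38 = 51

51


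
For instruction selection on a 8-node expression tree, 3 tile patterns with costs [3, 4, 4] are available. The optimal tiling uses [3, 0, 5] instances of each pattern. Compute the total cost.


Total cost = sum(count_i * cost_i)
= 3*3 + 0*4 + 5*4
= 29

29


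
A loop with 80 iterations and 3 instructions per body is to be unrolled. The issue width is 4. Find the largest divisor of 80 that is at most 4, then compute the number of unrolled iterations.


Largest divisor of 80 <= 4 is 4
New iterations = 80 / 4 = 20

20


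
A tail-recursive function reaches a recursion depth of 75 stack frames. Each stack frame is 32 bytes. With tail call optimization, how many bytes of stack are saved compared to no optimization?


Without TCO: 75 * 32 = 2400 bytes
With TCO: reuse 1 frame = 32 bytes
Savings = 2400 - 32 = 2368

2368


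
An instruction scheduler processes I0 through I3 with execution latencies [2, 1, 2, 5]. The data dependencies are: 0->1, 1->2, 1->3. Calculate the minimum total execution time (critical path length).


Compute longest path through dependency graph: dist(Ik) = max over predecessors of dist + latency(Ik).
dist(I0) = latency 2 = 2
dist(I1) = dist(I0) + 1 = 2 + 1 = 3
dist(I2) = dist(I1) + 2 = 3 + 2 = 5
dist(I3) = dist(I1) + 5 = 3 + 5 = 8
Critical path = max dist = 8

8


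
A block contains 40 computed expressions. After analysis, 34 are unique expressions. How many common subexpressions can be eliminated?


CSE count = total expressions - unique expressions
= 40 - 34 = 6

6


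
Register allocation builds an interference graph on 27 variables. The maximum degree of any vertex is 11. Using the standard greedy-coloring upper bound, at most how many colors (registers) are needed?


Greedy coloring never needs more than (max_degree + 1) colors: when coloring a vertex, at most max_degree neighbors are already colored.
Upper bound = 11 + 1 = 12

12


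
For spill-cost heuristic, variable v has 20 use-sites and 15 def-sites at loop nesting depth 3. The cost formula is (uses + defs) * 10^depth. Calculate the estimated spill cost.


uses + defs = 20 + 15 = 35
10^3 = 1000
Spill cost = 35 * 1000 = 35000

35000


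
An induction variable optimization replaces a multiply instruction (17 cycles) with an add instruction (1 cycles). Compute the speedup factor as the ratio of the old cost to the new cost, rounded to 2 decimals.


Ratio = mult_cost / add_cost = 17 / 1 = 17.0

17.0


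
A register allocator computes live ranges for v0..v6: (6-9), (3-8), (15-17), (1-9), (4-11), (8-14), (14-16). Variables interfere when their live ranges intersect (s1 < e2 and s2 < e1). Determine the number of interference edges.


Check all pairs for overlapping intervals.
Two intervals (s1,e1) and (s2,e2) overlap if s1 < e2 and s2 < e1.
v0 (6-9) vs v1..v6: overlaps v1, v3, v4, v5 -> 4
v1 (3-8) vs v2..v6: overlaps v3, v4 -> 2
v2 (15-17) vs v3..v6: overlaps v6 -> 1
v3 (1-9) vs v4..v6: overlaps v4, v5 -> 2
v4 (4-11) vs v5..v6: overlaps v5 -> 1
v5 (8-14) vs v6: overlaps none -> 0
Total overlapping pairs = 4 + 2 + 1 + 2 + 1 + 0 = 10

10


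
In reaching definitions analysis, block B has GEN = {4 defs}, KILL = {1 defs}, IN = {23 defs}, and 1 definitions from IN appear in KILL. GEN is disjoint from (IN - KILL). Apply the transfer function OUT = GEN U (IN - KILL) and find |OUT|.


IN - KILL: 23 - 1 = 22 surviving definitions
OUT = GEN + surviving = 4 + 22 = 26

26


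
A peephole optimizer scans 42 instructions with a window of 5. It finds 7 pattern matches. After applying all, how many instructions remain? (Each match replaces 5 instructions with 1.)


Each match removes 4 instructions.
Total removed = 7 * 4 = 28
Remaining = 42 - 28 = 14

14


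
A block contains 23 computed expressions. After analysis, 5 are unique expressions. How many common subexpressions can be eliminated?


CSE count = total expressions - unique expressions
= 23 - 5 = 18

18


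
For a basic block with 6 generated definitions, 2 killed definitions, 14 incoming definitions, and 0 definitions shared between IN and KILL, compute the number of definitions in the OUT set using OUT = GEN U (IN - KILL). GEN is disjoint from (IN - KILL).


IN - KILL: 14 - 0 = 14 surviving definitions
OUT = GEN + surviving = 6 + 14 = 20

20


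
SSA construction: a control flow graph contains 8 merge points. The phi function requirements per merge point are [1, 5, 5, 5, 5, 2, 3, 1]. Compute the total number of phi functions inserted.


Total phi functions = sum of phi functions at each join node
= 1 + 5 + 5 + 5 + 5 + 2 + 3 + 1 = 27

27


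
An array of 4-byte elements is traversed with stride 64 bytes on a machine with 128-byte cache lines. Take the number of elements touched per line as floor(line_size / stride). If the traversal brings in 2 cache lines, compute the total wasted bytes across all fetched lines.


Elements per line = floor(128 / 64) = 2
Bytes used per line = 2 * 4 = 8
Wasted per line = 128 - 8 = 120
Total wasted = 120 * 2 = 240

240


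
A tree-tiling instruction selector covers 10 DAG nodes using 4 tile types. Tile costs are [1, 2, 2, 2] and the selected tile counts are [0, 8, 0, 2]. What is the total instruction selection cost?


Total cost = sum(count_i * cost_i)
= 0*1 + 8*2 + 0*2 + 2*2
= 20

20


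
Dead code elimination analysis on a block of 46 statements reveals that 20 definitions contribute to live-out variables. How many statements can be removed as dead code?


Dead code = total statements - live definitions
= 46 - 20 = 26

26


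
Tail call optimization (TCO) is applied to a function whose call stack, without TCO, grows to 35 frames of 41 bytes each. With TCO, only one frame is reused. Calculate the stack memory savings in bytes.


Without TCO: 35 * 41 = 1435 bytes
With TCO: reuse 1 frame = 41 bytes
Savings = 1435 - 41 = 1394

1394
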